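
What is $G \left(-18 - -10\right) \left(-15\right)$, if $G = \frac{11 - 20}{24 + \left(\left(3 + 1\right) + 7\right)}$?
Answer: $- \frac{216}{7} \approx -30.857$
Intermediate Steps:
$G = - \frac{9}{35}$ ($G = - \frac{9}{24 + \left(4 + 7\right)} = - \frac{9}{24 + 11} = - \frac{9}{35} \approx -0.25714$)
$G \left(-18 - -10\right) \left(-15\right) = - \frac{9 \left(-18 - -10\right)}{35} \left(-15\right) = - \frac{9 \left(-18 + 10\right)}{35} \left(-15\right) = \left(- \frac{9}{35}\right) \left(-8\right) \left(-15\right) = \frac{72}{35} \left(-15\right) = - \frac{216}{7}$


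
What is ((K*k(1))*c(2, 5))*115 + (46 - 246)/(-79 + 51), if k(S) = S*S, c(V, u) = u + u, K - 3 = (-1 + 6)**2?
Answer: 225450/7 ≈ 32207.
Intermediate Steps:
K = 28 (K = 3 + (-1 + 6)**2 = 3 + 5**2 = 3 + 25 = 28)
c(V, u) = 2*u
k(S) = S**2
((K*k(1))*c(2, 5))*115 + (46 - 246)/(-79 + 51) = ((28*1**2)*(2*5))*115 + (46 - 246)/(-79 + 51) = ((28*1)*10)*115 - 200/(-28) = (28*10)*115 - 200*(-1/28) = 280*115 + 50/7 = 32200 + 50/7 = 225450/7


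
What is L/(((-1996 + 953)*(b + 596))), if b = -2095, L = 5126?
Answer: 5126/1563457 ≈ 0.0032786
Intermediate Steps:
L/(((-1996 + 953)*(b + 596))) = 5126/(((-1996 + 953)*(-2095 + 596))) = 5126/((-1043*(-1499))) = 5126/1563457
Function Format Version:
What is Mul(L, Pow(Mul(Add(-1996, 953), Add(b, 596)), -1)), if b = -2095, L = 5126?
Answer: Rational(5126, 1563457) ≈ 0.0032786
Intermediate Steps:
Mul(L, Pow(Mul(Add(-1996, 953), Add(b, 596)), -1)) = Mul(5126, Pow(Mul(Add(-1996, 953), Add(-2095, 596)), -1)) = Mul(5126, Pow(Mul(-1043, -1499), -1)) = Mul(5126, Pow(1563457, -1)) = Mul(5126, Rational(1, 1563457)) = Rational(5126, 1563457)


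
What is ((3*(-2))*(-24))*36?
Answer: 5184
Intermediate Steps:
((3*(-2))*(-24))*36 = -6*(-24)*36 = 144*36 = 5184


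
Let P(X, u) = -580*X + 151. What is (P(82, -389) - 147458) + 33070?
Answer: -161797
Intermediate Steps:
P(X, u) = 151 - 580*X
(P(82, -389) - 147458) + 33070 = ((151 - 580*82) - 147458) + 33070 = ((151 - 47560) - 147458) + 33070 = (-47409 - 147458) + 33070 = -194867 + 33070 = -161797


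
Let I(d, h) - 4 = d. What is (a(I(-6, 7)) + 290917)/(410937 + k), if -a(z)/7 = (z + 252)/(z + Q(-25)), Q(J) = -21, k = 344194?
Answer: 6692841/17368013 ≈ 0.38535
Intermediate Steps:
I(d, h) = 4 + d
a(z) = -7*(252 + z)/(-21 + z) (a(z) = -7*(z + 252)/(z - 21) = -7*(252 + z)/(-21 + z))
(a(I(-6, 7)) + 290917)/(410937 + k) = (7*(-252 - (4 - 6))/(-21 + (4 - 6)) + 290917)/(410937 + 344194) = (7*(-252 - 1*(-2))/(-21 - 2) + 290917)/755131 = (7*(-252 + 2)/(-23) + 290917)*(1/755131) = (7*(-1/23)*(-250) + 290917)*(1/755131) = (1750/23 + 290917)*(1/755131) = (6692841/23)*(1/755131) = 6692841/17368013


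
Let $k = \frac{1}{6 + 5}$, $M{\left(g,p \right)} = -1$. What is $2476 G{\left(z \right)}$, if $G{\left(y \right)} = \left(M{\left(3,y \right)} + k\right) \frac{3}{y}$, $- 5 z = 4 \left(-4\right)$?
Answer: $- \frac{46425}{22} \approx -2110.2$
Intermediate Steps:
$k = \frac{1}{11} \approx 0.090909$
$z = \frac{16}{5}$ ($z = - \frac{4 \left(-4\right)}{5} = \left(- \frac{1}{5}\right) \left(-16\right) = \frac{16}{5} \approx 3.2$)
$G{\left(y \right)} = - \frac{30}{11 y}$ ($G{\left(y \right)} = \left(-1 + \frac{1}{11}\right) \frac{3}{y} = - \frac{10 \frac{3}{y}}{11} = - \frac{30}{11 y}$)
$2476 G{\left(z \right)} = 2476 \left(- \frac{30}{11 \cdot \frac{16}{5}}\right) = 2476 \left(\left(- \frac{30}{11}\right) \frac{5}{16}\right) = 2476 \left(- \frac{75}{88}\right) = - \frac{46425}{22}$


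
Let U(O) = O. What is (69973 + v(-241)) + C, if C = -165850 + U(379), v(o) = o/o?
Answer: -95497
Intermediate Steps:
v(o) = 1
C = -165471 (C = -165850 + 379 = -165471)
(69973 + v(-241)) + C = (69973 + 1) - 165471 = 69974 - 165471 = -95497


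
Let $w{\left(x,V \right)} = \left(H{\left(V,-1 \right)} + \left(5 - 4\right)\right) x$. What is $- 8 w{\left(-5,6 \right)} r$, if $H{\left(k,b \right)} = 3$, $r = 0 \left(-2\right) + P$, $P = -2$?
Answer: $-320$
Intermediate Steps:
$r = -2$ ($r = 0 \left(-2\right) - 2 = 0 - 2 = -2$)
$w{\left(x,V \right)} = 4 x$ ($w{\left(x,V \right)} = \left(3 + \left(5 - 4\right)\right) x = \left(3 + 1\right) x = 4 x$)
$- 8 w{\left(-5,6 \right)} r = - 8 \cdot 4 \left(-5\right) \left(-2\right) = \left(-8\right) \left(-20\right) \left(-2\right) = 160 \left(-2\right) = -320$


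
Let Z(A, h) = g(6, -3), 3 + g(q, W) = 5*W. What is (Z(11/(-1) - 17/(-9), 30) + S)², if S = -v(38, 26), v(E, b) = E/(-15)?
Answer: 53824/225 ≈ 239.22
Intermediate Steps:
v(E, b) = -E/15 (v(E, b) = E*(-1/15) = -E/15)
g(q, W) = -3 + 5*W
Z(A, h) = -18 (Z(A, h) = -3 + 5*(-3) = -3 - 15 = -18)
S = 38/15 (S = -(-1)*38/15 = -1*(-38/15) = 38/15 ≈ 2.5333)
(Z(11/(-1) - 17/(-9), 30) + S)² = (-18 + 38/15)² = (-232/15)² = 53824/225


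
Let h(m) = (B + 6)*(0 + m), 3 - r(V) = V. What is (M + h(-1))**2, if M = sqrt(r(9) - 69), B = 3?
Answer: 6 - 90*I*sqrt(3) ≈ 6.0 - 155.88*I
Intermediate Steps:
r(V) = 3 - V
h(m) = 9*m (h(m) = (3 + 6)*(0 + m) = 9*m)
M = 5*I*sqrt(3) (M = sqrt((3 - 1*9) - 69) = sqrt((3 - 9) - 69) = sqrt(-6 - 69) = sqrt(-75) = 5*I*sqrt(3) ≈ 8.6602*I)
(M + h(-1))**2 = (5*I*sqrt(3) + 9*(-1))**2 = (5*I*sqrt(3) - 9)**2 = (-9 + 5*I*sqrt(3))**2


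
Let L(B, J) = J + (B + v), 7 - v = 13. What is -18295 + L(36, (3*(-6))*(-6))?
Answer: -18157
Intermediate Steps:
v = -6 (v = 7 - 1*13 = 7 - 13 = -6)
L(B, J) = -6 + B + J (L(B, J) = J + (B - 6) = J + (-6 + B) = -6 + B + J)
-18295 + L(36, (3*(-6))*(-6)) = -18295 + (-6 + 36 + (3*(-6))*(-6)) = -18295 + (-6 + 36 - 18*(-6)) = -18295 + (-6 + 36 + 108) = -18295 + 138 = -18157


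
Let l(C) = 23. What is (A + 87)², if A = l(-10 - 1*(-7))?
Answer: 12100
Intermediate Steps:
A = 23
(A + 87)² = (23 + 87)² = 110² = 12100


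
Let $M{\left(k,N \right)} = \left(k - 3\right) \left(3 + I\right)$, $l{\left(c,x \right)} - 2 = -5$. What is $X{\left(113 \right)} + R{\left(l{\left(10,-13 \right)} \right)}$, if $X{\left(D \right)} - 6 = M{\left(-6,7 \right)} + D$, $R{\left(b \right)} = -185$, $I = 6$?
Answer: $-147$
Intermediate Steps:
$l{\left(c,x \right)} = -3$ ($l{\left(c,x \right)} = 2 - 5 = -3$)
$M{\left(k,N \right)} = -27 + 9 k$ ($M{\left(k,N \right)} = \left(k - 3\right) \left(3 + 6\right) = \left(-3 + k\right) 9 = -27 + 9 k$)
$X{\left(D \right)} = -75 + D$ ($X{\left(D \right)} = 6 + \left(\left(-27 + 9 \left(-6\right)\right) + D\right) = 6 + \left(\left(-27 - 54\right) + D\right) = 6 + \left(-81 + D\right) = -75 + D$)
$X{\left(113 \right)} + R{\left(l{\left(10,-13 \right)} \right)} = \left(-75 + 113\right) - 185 = 38 - 185 = -147$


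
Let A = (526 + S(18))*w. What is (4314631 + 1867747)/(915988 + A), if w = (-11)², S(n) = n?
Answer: 3091189/490906 ≈ 6.2969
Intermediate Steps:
w = 121
A = 65824 (A = (526 + 18)*121 = 544*121 = 65824)
(4314631 + 1867747)/(915988 + A) = (4314631 + 1867747)/(915988 + 65824) = 6182378/981812 = 6182378*(1/981812) = 3091189/490906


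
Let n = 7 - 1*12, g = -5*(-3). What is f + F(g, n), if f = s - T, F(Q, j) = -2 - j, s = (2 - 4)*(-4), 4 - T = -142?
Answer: -135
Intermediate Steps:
T = 146 (T = 4 - 1*(-142) = 4 + 142 = 146)
s = 8 (s = -2*(-4) = 8)
g = 15
n = -5 (n = 7 - 12 = -5)
f = -138 (f = 8 - 1*146 = 8 - 146 = -138)
f + F(g, n) = -138 + (-2 - 1*(-5)) = -138 + (-2 + 5) = -138 + 3 = -135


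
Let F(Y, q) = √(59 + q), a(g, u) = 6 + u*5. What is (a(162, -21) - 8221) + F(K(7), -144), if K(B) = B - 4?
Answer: -8320 + I*√85 ≈ -8320.0 + 9.2195*I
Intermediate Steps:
K(B) = -4 + B
a(g, u) = 6 + 5*u
(a(162, -21) - 8221) + F(K(7), -144) = ((6 + 5*(-21)) - 8221) + √(59 - 144) = ((6 - 105) - 8221) + √(-85) = (-99 - 8221) + I*√85 = -8320 + I*√85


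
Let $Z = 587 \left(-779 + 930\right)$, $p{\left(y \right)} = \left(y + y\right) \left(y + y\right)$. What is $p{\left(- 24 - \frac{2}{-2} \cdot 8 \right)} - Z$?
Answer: $58819$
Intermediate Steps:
$p{\left(y \right)} = 4 y^{2}$ ($p{\left(y \right)} = 2 y 2 y = 4 y^{2}$)
$Z = 88637$ ($Z = 587 \cdot 151 = 88637$)
$p{\left(- 24 - \frac{2}{-2} \cdot 8 \right)} - Z = 4 \left(- 24 - \frac{2}{-2} \cdot 8\right)^{2} - 88637 = 4 \left(- 24 \left(-2\right) \left(- \frac{1}{2}\right) 8\right)^{2} - 88637 = 4 \left(- 24 \cdot 1 \cdot 8\right)^{2} - 88637 = 4 \left(\left(-24\right) 8\right)^{2} - 88637 = 4 \left(-192\right)^{2} - 88637 = 4 \cdot 36864 - 88637 = 147456 - 88637 = 58819$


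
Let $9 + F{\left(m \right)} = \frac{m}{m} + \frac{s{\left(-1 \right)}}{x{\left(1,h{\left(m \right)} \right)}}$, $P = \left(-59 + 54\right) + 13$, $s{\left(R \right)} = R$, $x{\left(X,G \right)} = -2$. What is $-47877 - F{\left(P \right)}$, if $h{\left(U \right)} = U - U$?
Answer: $- \frac{95739}{2} \approx -47870.0$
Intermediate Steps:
$h{\left(U \right)} = 0$
$P = 8$ ($P = -5 + 13 = 8$)
$F{\left(m \right)} = - \frac{15}{2}$ ($F{\left(m \right)} = -9 + \left(\frac{m}{m} - \frac{1}{-2}\right) = -9 + \left(1 - - \frac{1}{2}\right) = -9 + \left(1 + \frac{1}{2}\right) = -9 + \frac{3}{2} = - \frac{15}{2}$)
$-47877 - F{\left(P \right)} = -47877 - - \frac{15}{2} = -47877 + \frac{15}{2} = - \frac{95739}{2}$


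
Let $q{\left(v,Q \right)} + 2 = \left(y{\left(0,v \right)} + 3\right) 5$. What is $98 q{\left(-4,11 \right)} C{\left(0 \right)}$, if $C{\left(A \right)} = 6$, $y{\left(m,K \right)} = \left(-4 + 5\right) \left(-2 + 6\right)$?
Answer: $19404$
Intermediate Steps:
$y{\left(m,K \right)} = 4$ ($y{\left(m,K \right)} = 1 \cdot 4 = 4$)
$q{\left(v,Q \right)} = 33$ ($q{\left(v,Q \right)} = -2 + \left(4 + 3\right) 5 = -2 + 7 \cdot 5 = -2 + 35 = 33$)
$98 q{\left(-4,11 \right)} C{\left(0 \right)} = 98 \cdot 33 \cdot 6 = 3234 \cdot 6 = 19404$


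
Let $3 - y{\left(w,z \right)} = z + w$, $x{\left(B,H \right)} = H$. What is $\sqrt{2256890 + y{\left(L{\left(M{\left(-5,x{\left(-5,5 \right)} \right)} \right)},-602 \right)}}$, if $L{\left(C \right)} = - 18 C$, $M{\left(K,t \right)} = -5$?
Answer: $\sqrt{2257405} \approx 1502.5$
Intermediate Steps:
$y{\left(w,z \right)} = 3 - w - z$ ($y{\left(w,z \right)} = 3 - \left(z + w\right) = 3 - \left(w + z\right) = 3 - w - z$)
$\sqrt{2256890 + y{\left(L{\left(M{\left(-5,x{\left(-5,5 \right)} \right)} \right)},-602 \right)}} = \sqrt{2256890 - \left(-605 + 90\right)} = \sqrt{2256890 + \left(3 - 90 + 602\right)} = \sqrt{2256890 + 515} = \sqrt{2257405}$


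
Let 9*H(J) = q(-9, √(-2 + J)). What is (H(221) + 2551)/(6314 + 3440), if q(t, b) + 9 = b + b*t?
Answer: 1275/4877 - 4*√219/43893 ≈ 0.26008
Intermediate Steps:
q(t, b) = -9 + b + b*t (q(t, b) = -9 + (b + b*t) = -9 + b + b*t)
H(J) = -1 - 8*√(-2 + J)/9 (H(J) = (-9 + √(-2 + J) + √(-2 + J)*(-9))/9 = (-9 + √(-2 + J) - 9*√(-2 + J))/9 = (-9 - 8*√(-2 + J))/9 = -1 - 8*√(-2 + J)/9)
(H(221) + 2551)/(6314 + 3440) = ((-1 - 8*√(-2 + 221)/9) + 2551)/(6314 + 3440) = ((-1 - 8*√219/9) + 2551)/9754 = (2550 - 8*√219/9)*(1/9754) = 1275/4877 - 4*√219/43893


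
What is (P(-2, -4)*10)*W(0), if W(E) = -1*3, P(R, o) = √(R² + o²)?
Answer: -60*√5 ≈ -134.16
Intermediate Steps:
W(E) = -3
(P(-2, -4)*10)*W(0) = (√((-2)² + (-4)²)*10)*(-3) = (√(4 + 16)*10)*(-3) = (√20*10)*(-3) = ((2*√5)*10)*(-3) = (20*√5)*(-3) = -60*√5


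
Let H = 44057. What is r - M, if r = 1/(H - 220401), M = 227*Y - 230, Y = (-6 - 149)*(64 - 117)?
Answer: -328806613801/176344 ≈ -1.8646e+6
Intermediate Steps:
Y = 8215 (Y = -155*(-53) = 8215)
M = 1864575 (M = 227*8215 - 230 = 1864805 - 230 = 1864575)
r = -1/176344 (r = 1/(44057 - 220401) = 1/(-176344) = -1/176344 ≈ -5.6707e-6)
r - M = -1/176344 - 1*1864575 = -1/176344 - 1864575 = -328806613801/176344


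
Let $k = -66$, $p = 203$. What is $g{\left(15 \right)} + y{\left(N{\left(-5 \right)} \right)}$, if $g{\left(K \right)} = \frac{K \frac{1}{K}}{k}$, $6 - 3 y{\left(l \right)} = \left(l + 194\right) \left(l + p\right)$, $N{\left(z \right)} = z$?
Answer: $- \frac{823153}{66} \approx -12472.0$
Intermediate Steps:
$y{\left(l \right)} = 2 - \frac{\left(194 + l\right) \left(203 + l\right)}{3}$ ($y{\left(l \right)} = 2 - \frac{\left(l + 194\right) \left(l + 203\right)}{3} = 2 - \frac{\left(194 + l\right) \left(203 + l\right)}{3}$)
$g{\left(K \right)} = - \frac{1}{66}$ ($g{\left(K \right)} = \frac{K \frac{1}{K}}{-66} = 1 \left(- \frac{1}{66}\right) = - \frac{1}{66}$)
$g{\left(15 \right)} + y{\left(N{\left(-5 \right)} \right)} = - \frac{1}{66} - \left(\frac{37391}{3} + \frac{25}{3}\right) = - \frac{1}{66} - 12472 = - \frac{823153}{66}$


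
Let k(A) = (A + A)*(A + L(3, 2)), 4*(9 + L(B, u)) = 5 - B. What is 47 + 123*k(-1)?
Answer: 2384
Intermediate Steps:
L(B, u) = -31/4 - B/4 (L(B, u) = -9 + (5 - B)/4 = -9 + (5/4 - B/4) = -31/4 - B/4)
k(A) = 2*A*(-17/2 + A) (k(A) = (A + A)*(A + (-31/4 - ¼*3)) = (2*A)*(A + (-31/4 - ¾)) = (2*A)*(A - 17/2) = (2*A)*(-17/2 + A) = 2*A*(-17/2 + A))
47 + 123*k(-1) = 47 + 123*(-(-17 + 2*(-1))) = 47 + 123*(-(-17 - 2)) = 47 + 123*(-1*(-19)) = 47 + 123*19 = 47 + 2337 = 2384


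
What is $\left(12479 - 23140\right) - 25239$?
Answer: $-35900$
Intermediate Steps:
$\left(12479 - 23140\right) - 25239 = -10661 - 25239 = -35900$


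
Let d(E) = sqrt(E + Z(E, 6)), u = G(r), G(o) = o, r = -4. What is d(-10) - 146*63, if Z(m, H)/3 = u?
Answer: -9198 + I*sqrt(22) ≈ -9198.0 + 4.6904*I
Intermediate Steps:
u = -4
Z(m, H) = -12 (Z(m, H) = 3*(-4) = -12)
d(E) = sqrt(-12 + E) (d(E) = sqrt(E - 12) = sqrt(-12 + E))
d(-10) - 146*63 = sqrt(-12 - 10) - 146*63 = sqrt(-22) - 9198 = I*sqrt(22) - 9198 = -9198 + I*sqrt(22)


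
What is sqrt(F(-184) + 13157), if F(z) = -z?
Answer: sqrt(13341) ≈ 115.50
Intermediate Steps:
sqrt(F(-184) + 13157) = sqrt(-1*(-184) + 13157) = sqrt(184 + 13157) = sqrt(13341)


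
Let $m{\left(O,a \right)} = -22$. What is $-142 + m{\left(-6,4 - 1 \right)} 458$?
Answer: $-10218$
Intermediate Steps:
$-142 + m{\left(-6,4 - 1 \right)} 458 = -142 - 10076 = -10218$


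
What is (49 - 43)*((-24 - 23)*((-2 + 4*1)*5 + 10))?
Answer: -5640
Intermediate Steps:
(49 - 43)*((-24 - 23)*((-2 + 4*1)*5 + 10)) = 6*(-47*((-2 + 4)*5 + 10)) = 6*(-47*(2*5 + 10)) = 6*(-47*(10 + 10)) = 6*(-47*20) = 6*(-940) = -5640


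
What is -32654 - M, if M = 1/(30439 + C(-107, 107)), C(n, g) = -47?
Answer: -992420369/30392 ≈ -32654.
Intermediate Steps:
M = 1/30392 (M = 1/(30439 - 47) = 1/30392 ≈ 3.2903e-5)
-32654 - M = -32654 - 1*1/30392 = -32654 - 1/30392 = -992420369/30392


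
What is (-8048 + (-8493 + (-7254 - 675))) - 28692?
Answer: -53162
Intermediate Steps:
(-8048 + (-8493 + (-7254 - 675))) - 28692 = (-8048 + (-8493 - 7929)) - 28692 = (-8048 - 16422) - 28692 = -24470 - 28692 = -53162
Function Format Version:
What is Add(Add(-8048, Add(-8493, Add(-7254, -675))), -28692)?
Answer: -53162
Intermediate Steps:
Add(Add(-8048, Add(-8493, Add(-7254, -675))), -28692) = Add(Add(-8048, Add(-8493, -7929)), -28692) = Add(Add(-8048, -16422), -28692) = Add(-24470, -28692) = -53162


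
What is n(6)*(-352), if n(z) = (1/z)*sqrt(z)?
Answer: -176*sqrt(6)/3 ≈ -143.70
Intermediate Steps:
n(z) = 1/sqrt(z) (n(z) = sqrt(z)/z = 1/sqrt(z))
n(6)*(-352) = -352/sqrt(6) = (sqrt(6)/6)*(-352) = -176*sqrt(6)/3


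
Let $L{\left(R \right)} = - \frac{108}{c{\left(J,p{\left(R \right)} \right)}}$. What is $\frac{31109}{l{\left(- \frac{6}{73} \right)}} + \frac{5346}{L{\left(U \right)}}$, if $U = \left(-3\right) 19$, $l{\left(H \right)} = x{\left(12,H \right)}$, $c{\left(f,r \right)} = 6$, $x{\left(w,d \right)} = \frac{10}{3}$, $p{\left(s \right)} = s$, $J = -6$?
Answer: $\frac{90357}{10} \approx 9035.7$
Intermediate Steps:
$x{\left(w,d \right)} = \frac{10}{3}$ ($x{\left(w,d \right)} = 10 \cdot \frac{1}{3} = \frac{10}{3}$)
$l{\left(H \right)} = \frac{10}{3}$
$U = -57$
$L{\left(R \right)} = -18$ ($L{\left(R \right)} = - \frac{108}{6} = \left(-108\right) \frac{1}{6} = -18$)
$\frac{31109}{l{\left(- \frac{6}{73} \right)}} + \frac{5346}{L{\left(U \right)}} = \frac{31109}{\frac{10}{3}} + \frac{5346}{-18} = 31109 \cdot \frac{3}{10} + 5346 \left(- \frac{1}{18}\right) = \frac{93327}{10} - 297 = \frac{90357}{10}$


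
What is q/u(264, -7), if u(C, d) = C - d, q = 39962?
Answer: 39962/271 ≈ 147.46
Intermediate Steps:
q/u(264, -7) = 39962/(264 - 1*(-7)) = 39962/(264 + 7) = 39962/271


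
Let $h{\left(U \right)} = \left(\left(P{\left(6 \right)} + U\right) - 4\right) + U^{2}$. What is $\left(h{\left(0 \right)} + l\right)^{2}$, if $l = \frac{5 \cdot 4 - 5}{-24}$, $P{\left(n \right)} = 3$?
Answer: $\frac{169}{64} \approx 2.6406$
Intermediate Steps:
$h{\left(U \right)} = -1 + U + U^{2}$ ($h{\left(U \right)} = \left(\left(3 + U\right) - 4\right) + U^{2} = \left(-1 + U\right) + U^{2} = -1 + U + U^{2}$)
$l = - \frac{5}{8}$ ($l = \left(20 - 5\right) \left(- \frac{1}{24}\right) = 15 \left(- \frac{1}{24}\right) = - \frac{5}{8} \approx -0.625$)
$\left(h{\left(0 \right)} + l\right)^{2} = \left(\left(-1 + 0 + 0^{2}\right) - \frac{5}{8}\right)^{2} = \left(\left(-1 + 0 + 0\right) - \frac{5}{8}\right)^{2} = \left(-1 - \frac{5}{8}\right)^{2} = \left(- \frac{13}{8}\right)^{2} = \frac{169}{64}$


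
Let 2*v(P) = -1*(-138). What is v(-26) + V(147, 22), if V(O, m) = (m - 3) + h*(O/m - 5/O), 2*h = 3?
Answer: 211227/2156 ≈ 97.972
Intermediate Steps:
h = 3/2 (h = (½)*3 = 3/2 ≈ 1.5000)
V(O, m) = -3 + m - 15/(2*O) + 3*O/(2*m) (V(O, m) = (m - 3) + 3*(O/m - 5/O)/2 = (-3 + m) + 3*(-5/O + O/m)/2 = (-3 + m) + (-15/(2*O) + 3*O/(2*m)) = -3 + m - 15/(2*O) + 3*O/(2*m))
v(P) = 69 (v(P) = (-1*(-138))/2 = (½)*138 = 69)
v(-26) + V(147, 22) = 69 + (-3 + 22 - 15/2/147 + (3/2)*147/22) = 69 + (-3 + 22 - 15/2*1/147 + (3/2)*147*(1/22)) = 69 + (-3 + 22 - 5/98 + 441/44) = 69 + 62463/2156 = 211227/2156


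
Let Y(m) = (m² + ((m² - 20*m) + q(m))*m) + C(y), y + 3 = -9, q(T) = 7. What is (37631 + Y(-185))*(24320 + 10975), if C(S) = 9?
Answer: -245143363725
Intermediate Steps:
y = -12 (y = -3 - 9 = -12)
Y(m) = 9 + m² + m*(7 + m² - 20*m) (Y(m) = (m² + ((m² - 20*m) + 7)*m) + 9 = (m² + (7 + m² - 20*m)*m) + 9 = (m² + m*(7 + m² - 20*m)) + 9 = 9 + m² + m*(7 + m² - 20*m))
(37631 + Y(-185))*(24320 + 10975) = (37631 + (9 + (-185)³ - 19*(-185)² + 7*(-185)))*(24320 + 10975) = (37631 + (9 - 6331625 - 19*34225 - 1295))*35295 = (37631 + (9 - 6331625 - 650275 - 1295))*35295 = (37631 - 6983186)*35295 = -6945555*35295 = -245143363725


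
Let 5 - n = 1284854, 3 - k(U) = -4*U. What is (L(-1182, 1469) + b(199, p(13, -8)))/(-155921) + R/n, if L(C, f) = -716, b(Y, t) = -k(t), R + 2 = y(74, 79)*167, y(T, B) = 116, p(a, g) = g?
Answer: -2137498507/200334940929 ≈ -0.010670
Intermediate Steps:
k(U) = 3 + 4*U (k(U) = 3 - (-4)*U = 3 + 4*U)
n = -1284849 (n = 5 - 1*1284854 = 5 - 1284854 = -1284849)
R = 19370 (R = -2 + 116*167 = -2 + 19372 = 19370)
b(Y, t) = -3 - 4*t (b(Y, t) = -(3 + 4*t) = -3 - 4*t)
(L(-1182, 1469) + b(199, p(13, -8)))/(-155921) + R/n = (-716 + (-3 - 4*(-8)))/(-155921) + 19370/(-1284849) = (-716 + (-3 + 32))*(-1/155921) + 19370*(-1/1284849) = (-716 + 29)*(-1/155921) - 19370/1284849 = -687*(-1/155921) - 19370/1284849 = 687/155921 - 19370/1284849 = -2137498507/200334940929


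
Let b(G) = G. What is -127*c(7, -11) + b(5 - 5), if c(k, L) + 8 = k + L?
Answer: 1524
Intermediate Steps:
c(k, L) = -8 + L + k (c(k, L) = -8 + (k + L) = -8 + (L + k) = -8 + L + k)
-127*c(7, -11) + b(5 - 5) = -127*(-8 - 11 + 7) + (5 - 5) = -127*(-12) + 0 = 1524 + 0 = 1524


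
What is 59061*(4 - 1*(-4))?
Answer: 472488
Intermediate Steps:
59061*(4 - 1*(-4)) = 59061*(4 + 4) = 59061*8 = 472488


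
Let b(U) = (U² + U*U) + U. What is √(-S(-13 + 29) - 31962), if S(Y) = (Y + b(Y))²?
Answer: I*√327898 ≈ 572.62*I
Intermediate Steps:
b(U) = U + 2*U² (b(U) = (U² + U²) + U = 2*U² + U = U + 2*U²)
S(Y) = (Y + Y*(1 + 2*Y))²
√(-S(-13 + 29) - 31962) = √(-4*(-13 + 29)²*(1 + (-13 + 29))² - 31962) = √(-4*16²*(1 + 16)² - 31962) = √(-4*256*17² - 31962) = √(-4*256*289 - 31962) = √(-1*295936 - 31962) = √(-295936 - 31962) = √(-327898) = I*√327898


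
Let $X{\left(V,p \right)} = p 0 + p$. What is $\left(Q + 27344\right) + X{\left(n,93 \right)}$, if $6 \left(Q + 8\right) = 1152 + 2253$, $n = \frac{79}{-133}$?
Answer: $\frac{55993}{2} \approx 27997.0$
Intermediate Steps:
$n = - \frac{79}{133}$ ($n = 79 \left(- \frac{1}{133}\right) = - \frac{79}{133} \approx -0.59398$)
$Q = \frac{1119}{2}$ ($Q = -8 + \frac{1152 + 2253}{6} = -8 + \frac{1}{6} \cdot 3405 = -8 + \frac{1135}{2} = \frac{1119}{2} \approx 559.5$)
$X{\left(V,p \right)} = p$ ($X{\left(V,p \right)} = 0 + p = p$)
$\left(Q + 27344\right) + X{\left(n,93 \right)} = \left(\frac{1119}{2} + 27344\right) + 93 = \frac{55807}{2} + 93 = \frac{55993}{2}$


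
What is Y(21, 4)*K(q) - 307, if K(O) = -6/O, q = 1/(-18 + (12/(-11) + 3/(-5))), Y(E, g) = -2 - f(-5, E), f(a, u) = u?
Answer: -166339/55 ≈ -3024.3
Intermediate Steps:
Y(E, g) = -2 - E
q = -55/1083 (q = 1/(-18 + (12*(-1/11) + 3*(-⅕))) = 1/(-18 + (-12/11 - ⅗)) = 1/(-18 - 93/55) = 1/(-1083/55) = -55/1083 ≈ -0.050785)
Y(21, 4)*K(q) - 307 = (-2 - 1*21)*(-6/(-55/1083)) - 307 = (-2 - 21)*(-6*(-1083/55)) - 307 = -23*6498/55 - 307 = -149454/55 - 307 = -166339/55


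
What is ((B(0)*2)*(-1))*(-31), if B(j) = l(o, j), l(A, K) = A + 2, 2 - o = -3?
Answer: 434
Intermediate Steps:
o = 5 (o = 2 - 1*(-3) = 2 + 3 = 5)
l(A, K) = 2 + A
B(j) = 7 (B(j) = 2 + 5 = 7)
((B(0)*2)*(-1))*(-31) = ((7*2)*(-1))*(-31) = (14*(-1))*(-31) = -14*(-31) = 434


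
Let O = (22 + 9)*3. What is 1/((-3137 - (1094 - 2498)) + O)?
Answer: -1/1640 ≈ -0.00060976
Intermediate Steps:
O = 93 (O = 31*3 = 93)
1/((-3137 - (1094 - 2498)) + O) = 1/((-3137 - (1094 - 2498)) + 93) = 1/((-3137 - 1*(-1404)) + 93) = 1/((-3137 + 1404) + 93) = 1/(-1733 + 93) = 1/(-1640) = -1/1640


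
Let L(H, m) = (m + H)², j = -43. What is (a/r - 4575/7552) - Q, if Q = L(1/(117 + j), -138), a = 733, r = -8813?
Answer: -1734914301725403/91114857344 ≈ -19041.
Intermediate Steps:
L(H, m) = (H + m)²
Q = 104264521/5476 (Q = (1/(117 - 43) - 138)² = (1/74 - 138)² = (-10211/74)² = 104264521/5476 ≈ 19040.)
(a/r - 4575/7552) - Q = (733/(-8813) - 4575/7552) - 1*104264521/5476 = (733*(-1/8813) - 4575*1/7552) - 104264521/5476 = (-733/8813 - 4575/7552) - 104264521/5476 = -45855091/66555776 - 104264521/5476 = -1734914301725403/91114857344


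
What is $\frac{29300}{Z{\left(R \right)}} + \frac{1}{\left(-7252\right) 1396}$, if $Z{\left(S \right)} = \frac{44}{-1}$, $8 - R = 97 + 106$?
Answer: $- \frac{74156776411}{111361712} \approx -665.91$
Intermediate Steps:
$R = -195$ ($R = 8 - \left(97 + 106\right) = 8 - 203 = -195$)
$Z{\left(S \right)} = -44$ ($Z{\left(S \right)} = 44 \left(-1\right) = -44$)
$\frac{29300}{Z{\left(R \right)}} + \frac{1}{\left(-7252\right) 1396} = \frac{29300}{-44} + \frac{1}{\left(-7252\right) 1396} = 29300 \left(- \frac{1}{44}\right) - \frac{1}{10123792} = - \frac{7325}{11} - \frac{1}{10123792} = - \frac{74156776411}{111361712}$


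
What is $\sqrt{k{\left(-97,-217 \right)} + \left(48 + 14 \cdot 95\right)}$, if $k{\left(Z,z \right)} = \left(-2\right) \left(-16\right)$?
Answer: $\sqrt{1410} \approx 37.55$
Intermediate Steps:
$k{\left(Z,z \right)} = 32$
$\sqrt{k{\left(-97,-217 \right)} + \left(48 + 14 \cdot 95\right)} = \sqrt{32 + \left(48 + 14 \cdot 95\right)} = \sqrt{32 + \left(48 + 1330\right)} = \sqrt{32 + 1378} = \sqrt{1410}$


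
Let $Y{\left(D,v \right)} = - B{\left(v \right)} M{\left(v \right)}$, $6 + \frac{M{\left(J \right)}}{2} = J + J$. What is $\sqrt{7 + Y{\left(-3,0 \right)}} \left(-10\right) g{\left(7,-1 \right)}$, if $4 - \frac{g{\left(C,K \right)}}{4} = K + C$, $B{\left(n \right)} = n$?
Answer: $80 \sqrt{7} \approx 211.66$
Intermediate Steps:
$g{\left(C,K \right)} = 16 - 4 C - 4 K$ ($g{\left(C,K \right)} = 16 - 4 \left(K + C\right) = 16 - 4 \left(C + K\right) = 16 - \left(4 C + 4 K\right) = 16 - 4 C - 4 K$)
$M{\left(J \right)} = -12 + 4 J$ ($M{\left(J \right)} = -12 + 2 \left(J + J\right) = -12 + 2 \cdot 2 J = -12 + 4 J$)
$Y{\left(D,v \right)} = - v \left(-12 + 4 v\right)$
$\sqrt{7 + Y{\left(-3,0 \right)}} \left(-10\right) g{\left(7,-1 \right)} = \sqrt{7 + 4 \cdot 0 \left(3 - 0\right)} \left(-10\right) \left(16 - 28 - -4\right) = \sqrt{7 + 4 \cdot 0 \left(3 + 0\right)} \left(-10\right) \left(16 - 28 + 4\right) = \sqrt{7 + 4 \cdot 0 \cdot 3} \left(-10\right) \left(-8\right) = \sqrt{7 + 0} \left(-10\right) \left(-8\right) = \sqrt{7} \left(-10\right) \left(-8\right) = - 10 \sqrt{7} \left(-8\right) = 80 \sqrt{7}$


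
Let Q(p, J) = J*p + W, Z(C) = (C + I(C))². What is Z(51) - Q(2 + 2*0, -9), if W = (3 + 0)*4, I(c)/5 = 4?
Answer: 5047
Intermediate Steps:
I(c) = 20 (I(c) = 5*4 = 20)
W = 12 (W = 3*4 = 12)
Z(C) = (20 + C)² (Z(C) = (C + 20)² = (20 + C)²)
Q(p, J) = 12 + J*p (Q(p, J) = J*p + 12 = 12 + J*p)
Z(51) - Q(2 + 2*0, -9) = (20 + 51)² - (12 - 9*(2 + 2*0)) = 71² - (12 - 9*(2 + 0)) = 5041 - (12 - 9*2) = 5041 - (12 - 18) = 5041 - 1*(-6) = 5041 + 6 = 5047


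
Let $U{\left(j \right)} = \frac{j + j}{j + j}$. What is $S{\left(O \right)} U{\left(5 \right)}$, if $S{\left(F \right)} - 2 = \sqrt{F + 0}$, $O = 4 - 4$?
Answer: $2$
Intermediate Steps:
$U{\left(j \right)} = 1$ ($U{\left(j \right)} = \frac{2 j}{2 j} = 2 j \frac{1}{2 j} = 1$)
$O = 0$ ($O = 4 - 4 = 0$)
$S{\left(F \right)} = 2 + \sqrt{F}$ ($S{\left(F \right)} = 2 + \sqrt{F + 0} = 2 + \sqrt{F}$)
$S{\left(O \right)} U{\left(5 \right)} = \left(2 + \sqrt{0}\right) 1 = \left(2 + 0\right) 1 = 2 \cdot 1 = 2$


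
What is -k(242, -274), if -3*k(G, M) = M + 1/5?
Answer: -1369/15 ≈ -91.267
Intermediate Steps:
k(G, M) = -1/15 - M/3 (k(G, M) = -(M + 1/5)/3 = -(M + (⅕)*1)/3 = -(M + ⅕)/3 = -(⅕ + M)/3 = -1/15 - M/3)
-k(242, -274) = -(-1/15 - ⅓*(-274)) = -(-1/15 + 274/3) = -1*1369/15 = -1369/15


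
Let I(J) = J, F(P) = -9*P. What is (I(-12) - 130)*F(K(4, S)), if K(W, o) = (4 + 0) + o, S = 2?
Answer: 7668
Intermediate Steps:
K(W, o) = 4 + o
(I(-12) - 130)*F(K(4, S)) = (-12 - 130)*(-9*(4 + 2)) = -(-1278)*6 = -142*(-54) = 7668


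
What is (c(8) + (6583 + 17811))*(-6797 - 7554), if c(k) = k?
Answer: -350193102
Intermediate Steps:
(c(8) + (6583 + 17811))*(-6797 - 7554) = (8 + (6583 + 17811))*(-6797 - 7554) = (8 + 24394)*(-14351) = 24402*(-14351) = -350193102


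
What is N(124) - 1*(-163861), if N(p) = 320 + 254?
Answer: 164435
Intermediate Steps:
N(p) = 574
N(124) - 1*(-163861) = 574 - 1*(-163861) = 574 + 163861 = 164435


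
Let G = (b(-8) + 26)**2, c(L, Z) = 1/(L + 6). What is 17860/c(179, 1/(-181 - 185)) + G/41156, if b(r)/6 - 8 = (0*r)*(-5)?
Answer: 33995886269/10289 ≈ 3.3041e+6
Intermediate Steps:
b(r) = 48 (b(r) = 48 + 6*((0*r)*(-5)) = 48 + 6*(0*(-5)) = 48 + 6*0 = 48 + 0 = 48)
c(L, Z) = 1/(6 + L)
G = 5476 (G = (48 + 26)**2 = 74**2 = 5476)
17860/c(179, 1/(-181 - 185)) + G/41156 = 17860/(1/(6 + 179)) + 5476/41156 = 17860/(1/185) + 5476*(1/41156) = 17860/(1/185) + 1369/10289 = 17860*185 + 1369/10289 = 3304100 + 1369/10289 = 33995886269/10289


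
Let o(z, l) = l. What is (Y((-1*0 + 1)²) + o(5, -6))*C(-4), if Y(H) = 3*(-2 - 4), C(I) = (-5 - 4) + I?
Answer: 312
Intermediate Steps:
C(I) = -9 + I
Y(H) = -18 (Y(H) = 3*(-6) = -18)
(Y((-1*0 + 1)²) + o(5, -6))*C(-4) = (-18 - 6)*(-9 - 4) = -24*(-13) = 312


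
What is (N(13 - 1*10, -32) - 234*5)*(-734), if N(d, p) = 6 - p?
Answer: 830888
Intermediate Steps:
(N(13 - 1*10, -32) - 234*5)*(-734) = ((6 - 1*(-32)) - 234*5)*(-734) = ((6 + 32) - 1170)*(-734) = (38 - 1170)*(-734) = -1132*(-734) = 830888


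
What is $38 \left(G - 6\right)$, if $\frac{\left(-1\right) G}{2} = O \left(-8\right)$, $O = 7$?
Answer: $4028$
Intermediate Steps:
$G = 112$ ($G = - 2 \cdot 7 \left(-8\right) = \left(-2\right) \left(-56\right) = 112$)
$38 \left(G - 6\right) = 38 \left(112 - 6\right) = 38 \cdot 106 = 4028$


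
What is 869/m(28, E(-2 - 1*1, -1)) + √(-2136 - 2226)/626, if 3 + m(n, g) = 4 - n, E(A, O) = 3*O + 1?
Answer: -869/27 + I*√4362/626 ≈ -32.185 + 0.1055*I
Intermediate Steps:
E(A, O) = 1 + 3*O
m(n, g) = 1 - n (m(n, g) = -3 + (4 - n) = 1 - n)
869/m(28, E(-2 - 1*1, -1)) + √(-2136 - 2226)/626 = 869/(1 - 1*28) + √(-2136 - 2226)/626 = 869/(1 - 28) + √(-4362)*(1/626) = 869/(-27) + (I*√4362)*(1/626) = 869*(-1/27) + I*√4362/626 = -869/27 + I*√4362/626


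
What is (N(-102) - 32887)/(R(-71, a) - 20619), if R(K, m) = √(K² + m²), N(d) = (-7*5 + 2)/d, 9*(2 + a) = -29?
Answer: 1867460912433/1170830307374 + 10063323*√410530/1170830307374 ≈ 1.6005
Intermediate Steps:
a = -47/9 (a = -2 + (⅑)*(-29) = -2 - 29/9 = -47/9 ≈ -5.2222)
N(d) = -33/d (N(d) = (-35 + 2)/d = -33/d)
(N(-102) - 32887)/(R(-71, a) - 20619) = (-33/(-102) - 32887)/(√((-71)² + (-47/9)²) - 20619) = (-33*(-1/102) - 32887)/(√(5041 + 2209/81) - 20619) = (11/34 - 32887)/(√(410530/81) - 20619) = -1118147/(34*(√410530/9 - 20619)) = -1118147/(34*(-20619 + √410530/9))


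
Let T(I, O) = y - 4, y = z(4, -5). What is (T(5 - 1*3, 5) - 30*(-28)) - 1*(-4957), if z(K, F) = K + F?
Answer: 5792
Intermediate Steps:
z(K, F) = F + K
y = -1 (y = -5 + 4 = -1)
T(I, O) = -5 (T(I, O) = -1 - 4 = -5)
(T(5 - 1*3, 5) - 30*(-28)) - 1*(-4957) = (-5 - 30*(-28)) - 1*(-4957) = (-5 + 840) + 4957 = 835 + 4957 = 5792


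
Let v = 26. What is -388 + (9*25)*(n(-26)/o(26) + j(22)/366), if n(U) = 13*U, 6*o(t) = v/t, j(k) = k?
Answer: -27857143/61 ≈ -4.5667e+5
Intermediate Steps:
o(t) = 13/(3*t) (o(t) = (26/t)/6 = 13/(3*t))
-388 + (9*25)*(n(-26)/o(26) + j(22)/366) = -388 + (9*25)*((13*(-26))/(((13/3)/26)) + 22/366) = -388 + 225*(-338/((13/3)*(1/26)) + 22*(1/366)) = -388 + 225*(-338/⅙ + 11/183) = -388 + 225*(-338*6 + 11/183) = -388 + 225*(-2028 + 11/183) = -388 + 225*(-371113/183) = -388 - 27833475/61 = -27857143/61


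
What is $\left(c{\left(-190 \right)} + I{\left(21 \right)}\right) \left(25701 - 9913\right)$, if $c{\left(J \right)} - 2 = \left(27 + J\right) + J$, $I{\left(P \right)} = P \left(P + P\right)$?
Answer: $8383428$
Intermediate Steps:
$I{\left(P \right)} = 2 P^{2}$ ($I{\left(P \right)} = P 2 P = 2 P^{2}$)
$c{\left(J \right)} = 29 + 2 J$ ($c{\left(J \right)} = 2 + \left(\left(27 + J\right) + J\right) = 2 + \left(27 + 2 J\right) = 29 + 2 J$)
$\left(c{\left(-190 \right)} + I{\left(21 \right)}\right) \left(25701 - 9913\right) = \left(\left(29 + 2 \left(-190\right)\right) + 2 \cdot 21^{2}\right) \left(25701 - 9913\right) = \left(\left(29 - 380\right) + 2 \cdot 441\right) 15788 = \left(-351 + 882\right) 15788 = 531 \cdot 15788 = 8383428$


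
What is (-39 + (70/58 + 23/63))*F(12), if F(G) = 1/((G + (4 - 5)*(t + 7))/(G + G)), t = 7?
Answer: 273524/609 ≈ 449.14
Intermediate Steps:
F(G) = 2*G/(-14 + G) (F(G) = 1/((G + (4 - 5)*(7 + 7))/(G + G)) = 1/((G - 1*14)/((2*G))) = 1/((G - 14)*(1/(2*G))) = 1/((-14 + G)*(1/(2*G))) = 1/((-14 + G)/(2*G)) = 2*G/(-14 + G))
(-39 + (70/58 + 23/63))*F(12) = (-39 + (70/58 + 23/63))*(2*12/(-14 + 12)) = (-39 + (70*(1/58) + 23*(1/63)))*(2*12/(-2)) = (-39 + (35/29 + 23/63))*(2*12*(-½)) = (-39 + 2872/1827)*(-12) = -68381/1827*(-12) = 273524/609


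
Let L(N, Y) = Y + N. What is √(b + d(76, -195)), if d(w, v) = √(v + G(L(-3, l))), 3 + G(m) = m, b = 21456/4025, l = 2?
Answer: √(3454416 + 648025*I*√199)/805 ≈ 3.1946 + 2.2079*I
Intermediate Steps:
L(N, Y) = N + Y
b = 21456/4025 (b = 21456*(1/4025) = 21456/4025 ≈ 5.3307)
G(m) = -3 + m
d(w, v) = √(-4 + v) (d(w, v) = √(v + (-3 + (-3 + 2))) = √(v + (-3 - 1)) = √(v - 4) = √(-4 + v))
√(b + d(76, -195)) = √(21456/4025 + √(-4 - 195)) = √(21456/4025 + √(-199)) = √(21456/4025 + I*√199)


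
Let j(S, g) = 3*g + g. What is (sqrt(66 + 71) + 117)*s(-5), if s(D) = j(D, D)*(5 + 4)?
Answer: -21060 - 180*sqrt(137) ≈ -23167.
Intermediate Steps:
j(S, g) = 4*g
s(D) = 36*D (s(D) = (4*D)*(5 + 4) = (4*D)*9 = 36*D)
(sqrt(66 + 71) + 117)*s(-5) = (sqrt(66 + 71) + 117)*(36*(-5)) = (sqrt(137) + 117)*(-180) = (117 + sqrt(137))*(-180) = -21060 - 180*sqrt(137)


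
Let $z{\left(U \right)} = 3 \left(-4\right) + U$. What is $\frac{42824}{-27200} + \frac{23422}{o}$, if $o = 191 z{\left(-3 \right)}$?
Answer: $- \frac{18994229}{1948200} \approx -9.7496$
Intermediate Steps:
$z{\left(U \right)} = -12 + U$
$o = -2865$ ($o = 191 \left(-12 - 3\right) = 191 \left(-15\right) = -2865$)
$\frac{42824}{-27200} + \frac{23422}{o} = \frac{42824}{-27200} + \frac{23422}{-2865} = 42824 \left(- \frac{1}{27200}\right) + 23422 \left(- \frac{1}{2865}\right) = - \frac{5353}{3400} - \frac{23422}{2865} = - \frac{18994229}{1948200}$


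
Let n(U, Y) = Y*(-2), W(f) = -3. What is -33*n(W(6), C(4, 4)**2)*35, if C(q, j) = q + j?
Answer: 147840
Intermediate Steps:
C(q, j) = j + q
n(U, Y) = -2*Y
-33*n(W(6), C(4, 4)**2)*35 = -(-66)*(4 + 4)**2*35 = -(-66)*8**2*35 = -(-66)*64*35 = -33*(-128)*35 = 4224*35 = 147840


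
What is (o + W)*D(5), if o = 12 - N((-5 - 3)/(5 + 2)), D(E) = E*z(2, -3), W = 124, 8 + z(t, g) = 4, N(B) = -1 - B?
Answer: -19020/7 ≈ -2717.1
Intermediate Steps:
z(t, g) = -4 (z(t, g) = -8 + 4 = -4)
D(E) = -4*E (D(E) = E*(-4) = -4*E)
o = 83/7 (o = 12 - (-1 - (-5 - 3)/(5 + 2)) = 12 - (-1 - (-8)/7) = 12 - (-1 - 1*(-8/7)) = 12 - (-1 + 8/7) = 12 - 1*1/7 = 12 - 1/7 = 83/7 ≈ 11.857)
(o + W)*D(5) = (83/7 + 124)*(-4*5) = (951/7)*(-20) = -19020/7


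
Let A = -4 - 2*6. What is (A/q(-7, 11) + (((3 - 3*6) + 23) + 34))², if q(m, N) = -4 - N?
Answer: 417316/225 ≈ 1854.7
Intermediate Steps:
A = -16 (A = -4 - 12 = -16)
(A/q(-7, 11) + (((3 - 3*6) + 23) + 34))² = (-16/(-4 - 1*11) + (((3 - 3*6) + 23) + 34))² = (-16/(-4 - 11) + (((3 - 18) + 23) + 34))² = (-16/(-15) + ((-15 + 23) + 34))² = (-16*(-1/15) + (8 + 34))² = (16/15 + 42)² = (646/15)² = 417316/225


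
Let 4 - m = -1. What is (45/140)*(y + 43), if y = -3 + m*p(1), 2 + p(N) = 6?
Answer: 135/7 ≈ 19.286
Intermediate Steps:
m = 5 (m = 4 - 1*(-1) = 4 + 1 = 5)
p(N) = 4 (p(N) = -2 + 6 = 4)
y = 17 (y = -3 + 5*4 = -3 + 20 = 17)
(45/140)*(y + 43) = (45/140)*(17 + 43) = (45*(1/140))*60 = (9/28)*60 = 135/7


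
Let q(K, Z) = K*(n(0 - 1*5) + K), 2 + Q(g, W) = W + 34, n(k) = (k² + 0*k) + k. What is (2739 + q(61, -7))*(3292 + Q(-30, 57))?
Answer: 25966080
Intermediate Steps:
n(k) = k + k² (n(k) = (k² + 0) + k = k² + k = k + k²)
Q(g, W) = 32 + W (Q(g, W) = -2 + (W + 34) = -2 + (34 + W) = 32 + W)
q(K, Z) = K*(20 + K) (q(K, Z) = K*((0 - 1*5)*(1 + (0 - 1*5)) + K) = K*((0 - 5)*(1 + (0 - 5)) + K) = K*(-5*(1 - 5) + K) = K*(-5*(-4) + K) = K*(20 + K))
(2739 + q(61, -7))*(3292 + Q(-30, 57)) = (2739 + 61*(20 + 61))*(3292 + (32 + 57)) = (2739 + 61*81)*(3292 + 89) = (2739 + 4941)*3381 = 7680*3381 = 25966080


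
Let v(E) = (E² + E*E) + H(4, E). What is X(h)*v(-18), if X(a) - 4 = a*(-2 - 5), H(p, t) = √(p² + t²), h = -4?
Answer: 20736 + 64*√85 ≈ 21326.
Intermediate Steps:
X(a) = 4 - 7*a (X(a) = 4 + a*(-2 - 5) = 4 + a*(-7) = 4 - 7*a)
v(E) = √(16 + E²) + 2*E² (v(E) = (E² + E*E) + √(4² + E²) = (E² + E²) + √(16 + E²) = 2*E² + √(16 + E²) = √(16 + E²) + 2*E²)
X(h)*v(-18) = (4 - 7*(-4))*(√(16 + (-18)²) + 2*(-18)²) = (4 + 28)*(√(16 + 324) + 2*324) = 32*(√340 + 648) = 32*(2*√85 + 648) = 32*(648 + 2*√85) = 20736 + 64*√85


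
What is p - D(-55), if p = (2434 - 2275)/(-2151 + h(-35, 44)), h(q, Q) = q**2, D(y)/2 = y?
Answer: 101701/926 ≈ 109.83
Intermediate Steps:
D(y) = 2*y
p = -159/926 (p = (2434 - 2275)/(-2151 + (-35)**2) = 159/(-2151 + 1225) = 159/(-926) = 159*(-1/926) = -159/926 ≈ -0.17171)
p - D(-55) = -159/926 - 2*(-55) = -159/926 - 1*(-110) = -159/926 + 110 = 101701/926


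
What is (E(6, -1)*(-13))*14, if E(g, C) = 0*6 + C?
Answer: 182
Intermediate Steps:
E(g, C) = C (E(g, C) = 0 + C = C)
(E(6, -1)*(-13))*14 = -1*(-13)*14 = 13*14 = 182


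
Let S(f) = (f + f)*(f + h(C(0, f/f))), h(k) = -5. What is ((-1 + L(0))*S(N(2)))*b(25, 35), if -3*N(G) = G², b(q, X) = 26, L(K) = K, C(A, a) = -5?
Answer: -3952/9 ≈ -439.11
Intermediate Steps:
N(G) = -G²/3
S(f) = 2*f*(-5 + f) (S(f) = (f + f)*(f - 5) = (2*f)*(-5 + f) = 2*f*(-5 + f))
((-1 + L(0))*S(N(2)))*b(25, 35) = ((-1 + 0)*(2*(-⅓*2²)*(-5 - ⅓*2²)))*26 = -2*(-⅓*4)*(-5 - ⅓*4)*26 = -2*(-4)*(-5 - 4/3)/3*26 = -2*(-4)*(-19)/(3*3)*26 = -1*152/9*26 = -152/9*26 = -3952/9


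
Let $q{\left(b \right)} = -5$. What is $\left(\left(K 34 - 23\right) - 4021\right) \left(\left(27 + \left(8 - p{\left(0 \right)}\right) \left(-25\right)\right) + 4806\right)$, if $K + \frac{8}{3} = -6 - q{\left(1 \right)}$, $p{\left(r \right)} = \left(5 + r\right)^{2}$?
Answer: $- \frac{65756548}{3} \approx -2.1919 \cdot 10^{7}$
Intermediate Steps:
$K = - \frac{11}{3}$ ($K = - \frac{8}{3} - 1 = - \frac{11}{3} \approx -3.6667$)
$\left(\left(K 34 - 23\right) - 4021\right) \left(\left(27 + \left(8 - p{\left(0 \right)}\right) \left(-25\right)\right) + 4806\right) = \left(\left(\left(- \frac{11}{3}\right) 34 - 23\right) - 4021\right) \left(\left(27 + \left(8 - \left(5 + 0\right)^{2}\right) \left(-25\right)\right) + 4806\right) = \left(\left(- \frac{374}{3} - 23\right) - 4021\right) \left(\left(27 + \left(8 - 5^{2}\right) \left(-25\right)\right) + 4806\right) = \left(- \frac{443}{3} - 4021\right) \left(\left(27 + \left(8 - 25\right) \left(-25\right)\right) + 4806\right) = - \frac{12506 \left(\left(27 + \left(8 - 25\right) \left(-25\right)\right) + 4806\right)}{3} = - \frac{12506 \left(\left(27 - -425\right) + 4806\right)}{3} = - \frac{12506 \left(\left(27 + 425\right) + 4806\right)}{3} = - \frac{12506 \left(452 + 4806\right)}{3} = \left(- \frac{12506}{3}\right) 5258 = - \frac{65756548}{3}$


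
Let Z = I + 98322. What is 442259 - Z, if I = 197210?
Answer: 146727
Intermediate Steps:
Z = 295532 (Z = 197210 + 98322 = 295532)
442259 - Z = 442259 - 1*295532 = 442259 - 295532 = 146727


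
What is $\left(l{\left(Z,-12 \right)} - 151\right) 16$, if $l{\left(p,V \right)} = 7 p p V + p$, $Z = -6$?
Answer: $-50896$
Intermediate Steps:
$l{\left(p,V \right)} = p + 7 V p^{2}$ ($l{\left(p,V \right)} = 7 p^{2} V + p = 7 V p^{2} + p = p + 7 V p^{2}$)
$\left(l{\left(Z,-12 \right)} - 151\right) 16 = \left(- 6 \left(1 + 7 \left(-12\right) \left(-6\right)\right) - 151\right) 16 = \left(- 6 \left(1 + 504\right) - 151\right) 16 = \left(\left(-6\right) 505 - 151\right) 16 = \left(-3030 - 151\right) 16 = \left(-3181\right) 16 = -50896$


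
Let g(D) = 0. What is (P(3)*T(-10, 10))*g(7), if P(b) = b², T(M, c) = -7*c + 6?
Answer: 0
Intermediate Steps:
T(M, c) = 6 - 7*c
(P(3)*T(-10, 10))*g(7) = (3²*(6 - 7*10))*0 = (9*(6 - 70))*0 = (9*(-64))*0 = -576*0 = 0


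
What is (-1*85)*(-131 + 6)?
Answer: 10625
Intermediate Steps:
(-1*85)*(-131 + 6) = -85*(-125) = 10625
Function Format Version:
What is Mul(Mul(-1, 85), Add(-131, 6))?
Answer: 10625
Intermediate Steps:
Mul(Mul(-1, 85), Add(-131, 6)) = Mul(-85, -125) = 10625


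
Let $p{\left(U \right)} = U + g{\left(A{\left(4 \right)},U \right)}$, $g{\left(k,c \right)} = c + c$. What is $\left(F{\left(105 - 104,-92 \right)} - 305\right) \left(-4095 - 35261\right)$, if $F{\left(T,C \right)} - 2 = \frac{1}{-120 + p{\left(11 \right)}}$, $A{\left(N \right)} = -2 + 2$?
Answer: $\frac{1037502872}{87} \approx 1.1925 \cdot 10^{7}$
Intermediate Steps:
$A{\left(N \right)} = 0$
$g{\left(k,c \right)} = 2 c$
$p{\left(U \right)} = 3 U$ ($p{\left(U \right)} = U + 2 U = 3 U$)
$F{\left(T,C \right)} = \frac{173}{87}$ ($F{\left(T,C \right)} = 2 + \frac{1}{-120 + 3 \cdot 11} = 2 + \frac{1}{-120 + 33} = 2 + \frac{1}{-87} = 2 - \frac{1}{87} = \frac{173}{87}$)
$\left(F{\left(105 - 104,-92 \right)} - 305\right) \left(-4095 - 35261\right) = \left(\frac{173}{87} - 305\right) \left(-4095 - 35261\right) = \left(- \frac{26362}{87}\right) \left(-39356\right) = \frac{1037502872}{87}$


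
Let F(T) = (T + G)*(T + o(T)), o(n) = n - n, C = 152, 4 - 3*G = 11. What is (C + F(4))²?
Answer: 226576/9 ≈ 25175.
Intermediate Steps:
G = -7/3 (G = 4/3 - ⅓*11 = 4/3 - 11/3 = -7/3 ≈ -2.3333)
o(n) = 0
F(T) = T*(-7/3 + T) (F(T) = (T - 7/3)*(T + 0) = (-7/3 + T)*T = T*(-7/3 + T))
(C + F(4))² = (152 + (⅓)*4*(-7 + 3*4))² = (152 + (⅓)*4*(-7 + 12))² = (152 + (⅓)*4*5)² = (152 + 20/3)² = (476/3)² = 226576/9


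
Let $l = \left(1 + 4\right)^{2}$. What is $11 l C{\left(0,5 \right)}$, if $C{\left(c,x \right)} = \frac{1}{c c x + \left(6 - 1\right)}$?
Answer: $55$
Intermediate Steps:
$l = 25$ ($l = 5^{2} = 25$)
$C{\left(c,x \right)} = \frac{1}{5 + x c^{2}}$ ($C{\left(c,x \right)} = \frac{1}{c^{2} x + 5} = \frac{1}{x c^{2} + 5} = \frac{1}{5 + x c^{2}}$)
$11 l C{\left(0,5 \right)} = \frac{11 \cdot 25}{5 + 5 \cdot 0^{2}} = \frac{275}{5 + 5 \cdot 0} = \frac{275}{5 + 0} = \frac{275}{5} = 275 \cdot \frac{1}{5} = 55$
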